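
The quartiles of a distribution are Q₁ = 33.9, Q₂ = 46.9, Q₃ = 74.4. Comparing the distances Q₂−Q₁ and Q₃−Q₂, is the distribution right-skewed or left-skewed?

right-skewed

Q₂ − Q₁ = 13.0;  Q₃ − Q₂ = 27.5
Q₃ − Q₂ > Q₂ − Q₁ ⇒ the upper half is more spread out ⇒ right-skewed.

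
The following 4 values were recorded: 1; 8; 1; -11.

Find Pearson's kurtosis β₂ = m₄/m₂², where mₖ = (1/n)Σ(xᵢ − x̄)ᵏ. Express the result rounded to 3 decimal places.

x̄ = -0.2500
Σ(xᵢ − x̄)² = 186.7500 ⇒ m₂ = 46.68750
Σ(xᵢ − x̄)⁴ = 17992.0781 ⇒ m₄ = 4498.01953
m₂² = 2179.72266
β₂ = m₄/m₂² = 4498.01953 / 2179.72266 ≈ 2.064

2.064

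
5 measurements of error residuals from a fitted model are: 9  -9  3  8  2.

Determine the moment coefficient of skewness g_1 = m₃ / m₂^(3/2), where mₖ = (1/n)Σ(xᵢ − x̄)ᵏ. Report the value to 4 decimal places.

x̄ = (9 - 9 + 3 + 8 + 2) / 5 = 2.6000
deviations (xᵢ − x̄): 6.4000, -11.6000, 0.4000, 5.4000, -0.6000
Σ(xᵢ − x̄)² = 205.2000 ⇒ m₂ = 205.2000/5 = 41.04000
Σ(xᵢ − x̄)³ = -1141.4400 ⇒ m₃ = -1141.4400/5 = -228.28800
m₂^(3/2) = 41.04000^(1.5) = 262.91237
g_1 = m₃ / m₂^(3/2) = -228.28800 / 262.91237 ≈ -0.8683

-0.8683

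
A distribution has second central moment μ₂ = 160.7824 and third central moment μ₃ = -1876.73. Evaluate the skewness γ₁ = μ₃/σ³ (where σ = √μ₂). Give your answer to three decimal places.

σ = √μ₂ = √160.7824 = 12.68000
σ³ = μ₂^(3/2) = 2038.72083
γ₁ = μ₃/σ³ = -1876.73 / 2038.72083 ≈ -0.921

-0.921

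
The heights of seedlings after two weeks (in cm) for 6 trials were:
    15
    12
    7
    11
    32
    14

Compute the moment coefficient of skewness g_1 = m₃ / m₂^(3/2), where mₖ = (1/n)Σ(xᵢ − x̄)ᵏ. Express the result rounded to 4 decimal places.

x̄ = (15 + 12 + 7 + 11 + 32 + 14) / 6 = 15.1667
deviations (xᵢ − x̄): -0.1667, -3.1667, -8.1667, -4.1667, 16.8333, -1.1667
Σ(xᵢ − x̄)² = 378.8333 ⇒ m₂ = 378.8333/6 = 63.13889
Σ(xᵢ − x̄)³ = 4119.5556 ⇒ m₃ = 4119.5556/6 = 686.59259
m₂^(3/2) = 63.13889^(1.5) = 501.70150
g_1 = m₃ / m₂^(3/2) = 686.59259 / 501.70150 ≈ 1.3685

1.3685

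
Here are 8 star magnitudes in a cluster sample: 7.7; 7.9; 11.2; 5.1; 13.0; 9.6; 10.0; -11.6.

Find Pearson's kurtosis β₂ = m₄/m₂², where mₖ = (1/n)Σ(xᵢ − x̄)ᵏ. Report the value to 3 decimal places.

x̄ = 6.6125
Σ(xᵢ − x̄)² = 419.0687 ⇒ m₂ = 52.38359
Σ(xᵢ − x̄)⁴ = 112349.9455 ⇒ m₄ = 14043.74319
m₂² = 2744.04089
β₂ = m₄/m₂² = 14043.74319 / 2744.04089 ≈ 5.118

5.118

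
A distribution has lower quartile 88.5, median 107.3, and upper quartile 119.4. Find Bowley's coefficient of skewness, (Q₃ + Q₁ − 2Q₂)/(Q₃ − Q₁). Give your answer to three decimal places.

-0.217

numerator: Q₃ + Q₁ − 2Q₂ = 119.4 + 88.5 − 2×107.3 = -6.7000
denominator: Q₃ − Q₁ = 119.4 − 88.5 = 30.9000
Bowley skewness = -6.7000 / 30.9000 ≈ -0.217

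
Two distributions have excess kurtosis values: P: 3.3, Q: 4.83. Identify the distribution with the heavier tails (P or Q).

Higher excess kurtosis ⇒ heavier tails relative to the normal distribution.
3.3 vs 4.83: the larger is 4.83, so Q has heavier tails.

Q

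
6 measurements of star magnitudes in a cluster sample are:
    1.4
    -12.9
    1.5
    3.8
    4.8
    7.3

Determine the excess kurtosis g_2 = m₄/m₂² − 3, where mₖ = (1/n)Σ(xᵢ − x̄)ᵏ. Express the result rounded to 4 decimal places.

x̄ = 0.9833
Σ(xᵢ − x̄)² = 255.5883 ⇒ m₂ = 42.59806
Σ(xᵢ − x̄)⁴ = 39018.6562 ⇒ m₄ = 6503.10937
m₂² = 1814.59434
g_2 = m₄/m₂² − 3 = 3.58378 − 3 ≈ 0.5838

0.5838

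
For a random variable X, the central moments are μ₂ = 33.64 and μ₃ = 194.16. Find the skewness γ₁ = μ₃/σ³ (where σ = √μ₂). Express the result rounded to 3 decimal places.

0.995

σ = √μ₂ = √33.64 = 5.80000
σ³ = μ₂^(3/2) = 195.11200
γ₁ = μ₃/σ³ = 194.16 / 195.11200 ≈ 0.995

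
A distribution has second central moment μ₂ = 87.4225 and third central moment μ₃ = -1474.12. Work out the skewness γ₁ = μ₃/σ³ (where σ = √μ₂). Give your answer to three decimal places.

σ = √μ₂ = √87.4225 = 9.35000
σ³ = μ₂^(3/2) = 817.40038
γ₁ = μ₃/σ³ = -1474.12 / 817.40038 ≈ -1.803

-1.803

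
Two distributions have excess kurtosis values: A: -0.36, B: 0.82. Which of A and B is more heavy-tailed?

Higher excess kurtosis ⇒ heavier tails relative to the normal distribution.
-0.36 vs 0.82: the larger is 0.82, so B has heavier tails. (B is leptokurtic — heavier-than-normal tails; the other is platykurtic.)

B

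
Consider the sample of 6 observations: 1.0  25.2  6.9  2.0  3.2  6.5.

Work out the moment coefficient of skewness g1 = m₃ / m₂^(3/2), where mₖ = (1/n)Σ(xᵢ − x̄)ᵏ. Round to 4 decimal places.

x̄ = (1.0 + 25.2 + 6.9 + 2.0 + 3.2 + 6.5) / 6 = 7.4667
deviations (xᵢ − x̄): -6.4667, 17.7333, -0.5667, -5.4667, -4.2667, -0.9667
Σ(xᵢ − x̄)² = 405.6333 ⇒ m₂ = 405.6333/6 = 67.60556
Σ(xᵢ − x̄)³ = 5064.0736 ⇒ m₃ = 5064.0736/6 = 844.01226
m₂^(3/2) = 67.60556^(1.5) = 555.87044
g1 = m₃ / m₂^(3/2) = 844.01226 / 555.87044 ≈ 1.5184

1.5184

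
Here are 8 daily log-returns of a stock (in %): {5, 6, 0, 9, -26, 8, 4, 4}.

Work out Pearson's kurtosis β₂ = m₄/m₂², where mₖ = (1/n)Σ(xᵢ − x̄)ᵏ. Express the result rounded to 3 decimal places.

x̄ = 1.2500
Σ(xᵢ − x̄)² = 901.5000 ⇒ m₂ = 112.68750
Σ(xᵢ − x̄)⁴ = 557906.1563 ⇒ m₄ = 69738.26953
m₂² = 12698.47266
β₂ = m₄/m₂² = 69738.26953 / 12698.47266 ≈ 5.492

5.492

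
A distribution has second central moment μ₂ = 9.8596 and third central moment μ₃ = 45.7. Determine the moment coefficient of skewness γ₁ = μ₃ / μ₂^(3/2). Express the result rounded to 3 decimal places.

σ = √μ₂ = √9.8596 = 3.14000
σ³ = μ₂^(3/2) = 30.95914
γ₁ = μ₃/σ³ = 45.7 / 30.95914 ≈ 1.476

1.476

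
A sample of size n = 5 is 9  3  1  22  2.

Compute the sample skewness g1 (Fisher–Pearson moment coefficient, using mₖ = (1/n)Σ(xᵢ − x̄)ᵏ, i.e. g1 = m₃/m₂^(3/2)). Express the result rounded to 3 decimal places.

x̄ = (9 + 3 + 1 + 22 + 2) / 5 = 7.4000
deviations (xᵢ − x̄): 1.6000, -4.4000, -6.4000, 14.6000, -5.4000
Σ(xᵢ − x̄)² = 305.2000 ⇒ m₂ = 305.2000/5 = 61.04000
Σ(xᵢ − x̄)³ = 2611.4400 ⇒ m₃ = 2611.4400/5 = 522.28800
m₂^(3/2) = 61.04000^(1.5) = 476.89392
g1 = m₃ / m₂^(3/2) = 522.28800 / 476.89392 ≈ 1.095

1.095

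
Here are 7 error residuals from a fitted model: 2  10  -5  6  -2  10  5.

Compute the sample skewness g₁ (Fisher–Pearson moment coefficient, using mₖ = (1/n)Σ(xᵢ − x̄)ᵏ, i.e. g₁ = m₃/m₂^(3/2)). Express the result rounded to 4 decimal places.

x̄ = (2 + 10 - 5 + 6 - 2 + 10 + 5) / 7 = 3.7143
deviations (xᵢ − x̄): -1.7143, 6.2857, -8.7143, 2.2857, -5.7143, 6.2857, 1.2857
Σ(xᵢ − x̄)² = 197.4286 ⇒ m₂ = 197.4286/7 = 28.20408
Σ(xᵢ − x̄)³ = -342.6122 ⇒ m₃ = -342.6122/7 = -48.94461
m₂^(3/2) = 28.20408^(1.5) = 149.78487
g₁ = m₃ / m₂^(3/2) = -48.94461 / 149.78487 ≈ -0.3268

-0.3268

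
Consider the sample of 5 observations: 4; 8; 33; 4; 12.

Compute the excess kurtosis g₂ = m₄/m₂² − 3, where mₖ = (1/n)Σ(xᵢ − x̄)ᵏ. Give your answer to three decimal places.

x̄ = 12.2000
Σ(xᵢ − x̄)² = 584.8000 ⇒ m₂ = 116.96000
Σ(xᵢ − x̄)⁴ = 196530.9760 ⇒ m₄ = 39306.19520
m₂² = 13679.64160
g₂ = m₄/m₂² − 3 = 2.87334 − 3 ≈ -0.127

-0.127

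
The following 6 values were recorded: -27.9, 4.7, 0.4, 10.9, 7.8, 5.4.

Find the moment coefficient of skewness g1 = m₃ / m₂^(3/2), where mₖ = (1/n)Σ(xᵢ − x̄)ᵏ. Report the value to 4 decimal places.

x̄ = (-27.9 + 4.7 + 0.4 + 10.9 + 7.8 + 5.4) / 6 = 0.2167
deviations (xᵢ − x̄): -28.1167, 4.4833, 0.1833, 10.6833, 7.5833, 5.1833
Σ(xᵢ − x̄)² = 1009.1883 ⇒ m₂ = 1009.1883/6 = 168.19806
Σ(xᵢ − x̄)³ = -20342.7404 ⇒ m₃ = -20342.7404/6 = -3390.45674
m₂^(3/2) = 168.19806^(1.5) = 2181.38065
g1 = m₃ / m₂^(3/2) = -3390.45674 / 2181.38065 ≈ -1.5543

-1.5543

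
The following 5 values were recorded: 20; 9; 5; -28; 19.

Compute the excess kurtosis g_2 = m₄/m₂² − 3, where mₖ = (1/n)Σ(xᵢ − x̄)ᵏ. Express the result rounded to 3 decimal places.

x̄ = 5.0000
Σ(xᵢ − x̄)² = 1526.0000 ⇒ m₂ = 305.20000
Σ(xᵢ − x̄)⁴ = 1275218.0000 ⇒ m₄ = 255043.60000
m₂² = 93147.04000
g_2 = m₄/m₂² − 3 = 2.73808 − 3 ≈ -0.262

-0.262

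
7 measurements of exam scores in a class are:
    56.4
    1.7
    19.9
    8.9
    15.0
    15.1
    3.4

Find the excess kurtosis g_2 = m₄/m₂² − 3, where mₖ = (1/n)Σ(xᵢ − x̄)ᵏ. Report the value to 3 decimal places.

1.087

x̄ = 17.2000
Σ(xᵢ − x̄)² = 2052.7600 ⇒ m₂ = 293.25143
Σ(xᵢ − x̄)⁴ = 2460091.7956 ⇒ m₄ = 351441.68509
m₂² = 85996.40036
g_2 = m₄/m₂² − 3 = 4.08670 − 3 ≈ 1.087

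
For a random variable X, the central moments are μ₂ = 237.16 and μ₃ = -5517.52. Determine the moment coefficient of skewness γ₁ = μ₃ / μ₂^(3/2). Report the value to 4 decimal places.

σ = √μ₂ = √237.16 = 15.40000
σ³ = μ₂^(3/2) = 3652.26400
γ₁ = μ₃/σ³ = -5517.52 / 3652.26400 ≈ -1.5107

-1.5107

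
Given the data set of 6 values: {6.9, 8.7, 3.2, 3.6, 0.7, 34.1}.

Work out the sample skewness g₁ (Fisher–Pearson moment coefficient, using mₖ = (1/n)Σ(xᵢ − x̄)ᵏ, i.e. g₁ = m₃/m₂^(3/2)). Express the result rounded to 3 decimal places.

x̄ = (6.9 + 8.7 + 3.2 + 3.6 + 0.7 + 34.1) / 6 = 9.5333
deviations (xᵢ − x̄): -2.6333, -0.8333, -6.3333, -5.9333, -8.8333, 24.5667
Σ(xᵢ − x̄)² = 764.4933 ⇒ m₂ = 764.4933/6 = 127.41556
Σ(xᵢ − x̄)³ = 13655.5004 ⇒ m₃ = 13655.5004/6 = 2275.91674
m₂^(3/2) = 127.41556^(1.5) = 1438.24767
g₁ = m₃ / m₂^(3/2) = 2275.91674 / 1438.24767 ≈ 1.582

1.582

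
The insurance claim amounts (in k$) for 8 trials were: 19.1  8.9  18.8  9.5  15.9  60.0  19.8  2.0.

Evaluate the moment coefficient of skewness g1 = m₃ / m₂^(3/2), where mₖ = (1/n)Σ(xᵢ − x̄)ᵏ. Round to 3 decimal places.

1.689

x̄ = (19.1 + 8.9 + 18.8 + 9.5 + 15.9 + 60.0 + 19.8 + 2.0) / 8 = 19.2500
deviations (xᵢ − x̄): -0.1500, -10.3500, -0.4500, -9.7500, -3.3500, 40.7500, 0.5500, -17.2500
Σ(xᵢ − x̄)² = 2172.0600 ⇒ m₂ = 2172.0600/8 = 271.50750
Σ(xᵢ − x̄)³ = 60461.8680 ⇒ m₃ = 60461.8680/8 = 7557.73350
m₂^(3/2) = 271.50750^(1.5) = 4473.76066
g1 = m₃ / m₂^(3/2) = 7557.73350 / 4473.76066 ≈ 1.689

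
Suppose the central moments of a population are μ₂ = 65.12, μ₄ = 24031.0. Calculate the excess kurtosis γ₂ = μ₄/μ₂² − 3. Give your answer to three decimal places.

μ₂² = 65.12² = 4240.61440
μ₄/μ₂² = 24031.0 / 4240.61440 = 5.66687
γ₂ = 5.66687 − 3 ≈ 2.667

2.667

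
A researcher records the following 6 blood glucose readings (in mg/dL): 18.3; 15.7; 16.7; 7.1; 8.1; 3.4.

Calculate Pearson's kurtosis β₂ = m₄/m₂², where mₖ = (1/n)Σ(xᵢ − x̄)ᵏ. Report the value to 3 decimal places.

1.370

x̄ = 11.5500
Σ(xᵢ − x̄)² = 187.4350 ⇒ m₂ = 31.23917
Σ(xᵢ − x̄)⁴ = 8021.7559 ⇒ m₄ = 1336.95932
m₂² = 975.88553
β₂ = m₄/m₂² = 1336.95932 / 975.88553 ≈ 1.370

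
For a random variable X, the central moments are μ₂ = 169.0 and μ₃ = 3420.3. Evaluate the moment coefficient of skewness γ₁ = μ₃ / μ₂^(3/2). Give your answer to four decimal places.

σ = √μ₂ = √169.0 = 13.00000
σ³ = μ₂^(3/2) = 2197.00000
γ₁ = μ₃/σ³ = 3420.3 / 2197.00000 ≈ 1.5568

1.5568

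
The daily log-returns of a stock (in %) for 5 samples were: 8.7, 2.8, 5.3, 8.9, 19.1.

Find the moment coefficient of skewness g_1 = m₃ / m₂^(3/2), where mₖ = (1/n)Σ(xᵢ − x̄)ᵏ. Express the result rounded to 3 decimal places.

x̄ = (8.7 + 2.8 + 5.3 + 8.9 + 19.1) / 5 = 8.9600
deviations (xᵢ − x̄): -0.2600, -6.1600, -3.6600, -0.0600, 10.1400
Σ(xᵢ − x̄)² = 154.2320 ⇒ m₂ = 154.2320/5 = 30.84640
Σ(xᵢ − x̄)³ = 759.8002 ⇒ m₃ = 759.8002/5 = 151.96003
m₂^(3/2) = 30.84640^(1.5) = 171.31947
g_1 = m₃ / m₂^(3/2) = 151.96003 / 171.31947 ≈ 0.887

0.887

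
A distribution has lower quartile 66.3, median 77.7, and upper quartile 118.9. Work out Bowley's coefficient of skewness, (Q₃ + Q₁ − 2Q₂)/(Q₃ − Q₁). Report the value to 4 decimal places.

numerator: Q₃ + Q₁ − 2Q₂ = 118.9 + 66.3 − 2×77.7 = 29.8000
denominator: Q₃ − Q₁ = 118.9 − 66.3 = 52.6000
Bowley skewness = 29.8000 / 52.6000 ≈ 0.5665

0.5665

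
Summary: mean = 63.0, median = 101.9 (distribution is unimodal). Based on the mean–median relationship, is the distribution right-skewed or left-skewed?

left-skewed

mean − median = 63.0 − 101.9 = -38.9
mean < median ⇒ the longer tail is on the left ⇒ left-skewed (negatively skewed).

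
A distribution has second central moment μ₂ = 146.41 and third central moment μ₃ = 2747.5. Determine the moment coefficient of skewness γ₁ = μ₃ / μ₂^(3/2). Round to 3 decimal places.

1.551

σ = √μ₂ = √146.41 = 12.10000
σ³ = μ₂^(3/2) = 1771.56100
γ₁ = μ₃/σ³ = 2747.5 / 1771.56100 ≈ 1.551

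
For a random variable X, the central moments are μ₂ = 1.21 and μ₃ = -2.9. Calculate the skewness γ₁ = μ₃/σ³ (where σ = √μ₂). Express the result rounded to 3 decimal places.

-2.179

σ = √μ₂ = √1.21 = 1.10000
σ³ = μ₂^(3/2) = 1.33100
γ₁ = μ₃/σ³ = -2.9 / 1.33100 ≈ -2.179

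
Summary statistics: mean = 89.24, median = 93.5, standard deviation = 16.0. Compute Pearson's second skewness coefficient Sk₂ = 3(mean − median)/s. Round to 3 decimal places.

-0.799

Sk₂ = 3(89.24 − 93.5) / 16.0 = 3 × -4.2600 / 16.0
    = -12.7800 / 16.0 ≈ -0.799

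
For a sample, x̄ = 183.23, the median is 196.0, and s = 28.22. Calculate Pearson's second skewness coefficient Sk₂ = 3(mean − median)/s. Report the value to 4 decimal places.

Sk₂ = 3(183.23 − 196.0) / 28.22 = 3 × -12.7700 / 28.22
    = -38.3100 / 28.22 ≈ -1.3575

-1.3575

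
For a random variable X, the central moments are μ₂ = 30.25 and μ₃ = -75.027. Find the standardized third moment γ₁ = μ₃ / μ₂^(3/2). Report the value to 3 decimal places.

-0.451

σ = √μ₂ = √30.25 = 5.50000
σ³ = μ₂^(3/2) = 166.37500
γ₁ = μ₃/σ³ = -75.027 / 166.37500 ≈ -0.451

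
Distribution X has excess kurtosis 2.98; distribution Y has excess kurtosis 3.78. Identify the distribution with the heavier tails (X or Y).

Y

Higher excess kurtosis ⇒ heavier tails relative to the normal distribution.
2.98 vs 3.78: the larger is 3.78, so Y has heavier tails.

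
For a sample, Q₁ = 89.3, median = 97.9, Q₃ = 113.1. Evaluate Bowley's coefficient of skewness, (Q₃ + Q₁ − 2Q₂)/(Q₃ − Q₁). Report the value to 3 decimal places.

numerator: Q₃ + Q₁ − 2Q₂ = 113.1 + 89.3 − 2×97.9 = 6.6000
denominator: Q₃ − Q₁ = 113.1 − 89.3 = 23.8000
Bowley skewness = 6.6000 / 23.8000 ≈ 0.277

0.277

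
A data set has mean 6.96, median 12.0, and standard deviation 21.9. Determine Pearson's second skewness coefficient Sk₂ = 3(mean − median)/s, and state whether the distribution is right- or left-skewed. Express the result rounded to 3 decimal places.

Sk₂ = 3(6.96 − 12.0) / 21.9 = 3 × -5.0400 / 21.9
    = -15.1200 / 21.9 ≈ -0.690
Sk₂ < 0 ⇒ mean < median ⇒ left-skewed (negative skew).

-0.690, left-skewed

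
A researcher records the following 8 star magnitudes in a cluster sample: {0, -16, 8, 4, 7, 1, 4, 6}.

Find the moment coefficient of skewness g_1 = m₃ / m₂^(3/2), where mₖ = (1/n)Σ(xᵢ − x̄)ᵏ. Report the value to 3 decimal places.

-1.719

x̄ = (0 - 16 + 8 + 4 + 7 + 1 + 4 + 6) / 8 = 1.7500
deviations (xᵢ − x̄): -1.7500, -17.7500, 6.2500, 2.2500, 5.2500, -0.7500, 2.2500, 4.2500
Σ(xᵢ − x̄)² = 413.5000 ⇒ m₂ = 413.5000/8 = 51.68750
Σ(xᵢ − x̄)³ = -5109.7500 ⇒ m₃ = -5109.7500/8 = -638.71875
m₂^(3/2) = 51.68750^(1.5) = 371.60221
g_1 = m₃ / m₂^(3/2) = -638.71875 / 371.60221 ≈ -1.719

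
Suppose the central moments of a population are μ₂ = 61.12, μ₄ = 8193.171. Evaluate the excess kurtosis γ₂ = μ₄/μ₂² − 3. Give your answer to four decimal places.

μ₂² = 61.12² = 3735.65440
μ₄/μ₂² = 8193.171 / 3735.65440 = 2.19324
γ₂ = 2.19324 − 3 ≈ -0.8068

-0.8068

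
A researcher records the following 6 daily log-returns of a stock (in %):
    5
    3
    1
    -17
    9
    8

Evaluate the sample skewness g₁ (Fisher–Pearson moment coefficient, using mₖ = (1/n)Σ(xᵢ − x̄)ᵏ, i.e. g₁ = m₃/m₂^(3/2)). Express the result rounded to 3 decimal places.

-1.408

x̄ = (5 + 3 + 1 - 17 + 9 + 8) / 6 = 1.5000
deviations (xᵢ − x̄): 3.5000, 1.5000, -0.5000, -18.5000, 7.5000, 6.5000
Σ(xᵢ − x̄)² = 455.5000 ⇒ m₂ = 455.5000/6 = 75.91667
Σ(xᵢ − x̄)³ = -5589.0000 ⇒ m₃ = -5589.0000/6 = -931.50000
m₂^(3/2) = 75.91667^(1.5) = 661.46321
g₁ = m₃ / m₂^(3/2) = -931.50000 / 661.46321 ≈ -1.408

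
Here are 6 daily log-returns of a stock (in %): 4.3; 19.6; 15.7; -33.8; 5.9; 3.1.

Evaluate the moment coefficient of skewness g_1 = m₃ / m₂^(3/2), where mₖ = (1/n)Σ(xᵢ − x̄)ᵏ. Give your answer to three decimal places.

-1.293

x̄ = (4.3 + 19.6 + 15.7 - 33.8 + 5.9 + 3.1) / 6 = 2.4667
deviations (xᵢ − x̄): 1.8333, 17.1333, 13.2333, -36.2667, 3.4333, 0.6333
Σ(xᵢ − x̄)² = 1799.4933 ⇒ m₂ = 1799.4933/6 = 299.91556
Σ(xᵢ − x̄)³ = -40306.6664 ⇒ m₃ = -40306.6664/6 = -6717.77774
m₂^(3/2) = 299.91556^(1.5) = 5193.95865
g_1 = m₃ / m₂^(3/2) = -6717.77774 / 5193.95865 ≈ -1.293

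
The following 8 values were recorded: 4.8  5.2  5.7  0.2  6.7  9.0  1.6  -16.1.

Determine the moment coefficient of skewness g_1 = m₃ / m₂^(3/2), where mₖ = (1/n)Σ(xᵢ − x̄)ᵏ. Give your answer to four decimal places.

-1.7418

x̄ = (4.8 + 5.2 + 5.7 + 0.2 + 6.7 + 9.0 + 1.6 - 16.1) / 8 = 2.1375
deviations (xᵢ − x̄): 2.6625, 3.0625, 3.5625, -1.9375, 4.5625, 6.8625, -0.5375, -18.2375
Σ(xᵢ − x̄)² = 433.7188 ⇒ m₂ = 433.7188/8 = 54.21484
Σ(xᵢ − x̄)³ = -5562.3708 ⇒ m₃ = -5562.3708/8 = -695.29635
m₂^(3/2) = 54.21484^(1.5) = 399.18785
g_1 = m₃ / m₂^(3/2) = -695.29635 / 399.18785 ≈ -1.7418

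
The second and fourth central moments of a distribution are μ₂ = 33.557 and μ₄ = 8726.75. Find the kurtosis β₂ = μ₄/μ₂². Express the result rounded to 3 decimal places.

7.750

μ₂² = 33.557² = 1126.07225
μ₄/μ₂² = 8726.75 / 1126.07225 = 7.74972
β₂ ≈ 7.750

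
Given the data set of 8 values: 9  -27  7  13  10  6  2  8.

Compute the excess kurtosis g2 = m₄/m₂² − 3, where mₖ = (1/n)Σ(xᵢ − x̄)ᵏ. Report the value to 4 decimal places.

x̄ = 3.5000
Σ(xᵢ − x̄)² = 1134.0000 ⇒ m₂ = 141.75000
Σ(xᵢ − x̄)⁴ = 876814.5000 ⇒ m₄ = 109601.81250
m₂² = 20093.06250
g2 = m₄/m₂² − 3 = 5.45471 − 3 ≈ 2.4547

2.4547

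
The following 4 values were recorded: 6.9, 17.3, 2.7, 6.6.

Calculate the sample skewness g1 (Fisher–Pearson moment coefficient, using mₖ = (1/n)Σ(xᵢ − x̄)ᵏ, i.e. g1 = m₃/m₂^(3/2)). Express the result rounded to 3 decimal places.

x̄ = (6.9 + 17.3 + 2.7 + 6.6) / 4 = 8.3750
deviations (xᵢ − x̄): -1.4750, 8.9250, -5.6750, -1.7750
Σ(xᵢ − x̄)² = 117.1875 ⇒ m₂ = 117.1875/4 = 29.29688
Σ(xᵢ − x̄)³ = 519.3581 ⇒ m₃ = 519.3581/4 = 129.83953
m₂^(3/2) = 29.29688^(1.5) = 158.57399
g1 = m₃ / m₂^(3/2) = 129.83953 / 158.57399 ≈ 0.819

0.819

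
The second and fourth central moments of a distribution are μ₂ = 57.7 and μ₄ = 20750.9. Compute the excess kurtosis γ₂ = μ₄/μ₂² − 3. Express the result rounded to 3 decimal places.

μ₂² = 57.7² = 3329.29000
μ₄/μ₂² = 20750.9 / 3329.29000 = 6.23283
γ₂ = 6.23283 − 3 ≈ 3.233

3.233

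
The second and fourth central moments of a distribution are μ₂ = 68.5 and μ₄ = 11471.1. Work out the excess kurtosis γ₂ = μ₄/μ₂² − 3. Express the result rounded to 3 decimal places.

-0.555

μ₂² = 68.5² = 4692.25000
μ₄/μ₂² = 11471.1 / 4692.25000 = 2.44469
γ₂ = 2.44469 − 3 ≈ -0.555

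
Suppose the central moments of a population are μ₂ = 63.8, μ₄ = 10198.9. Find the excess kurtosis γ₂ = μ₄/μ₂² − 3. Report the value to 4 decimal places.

μ₂² = 63.8² = 4070.44000
μ₄/μ₂² = 10198.9 / 4070.44000 = 2.50560
γ₂ = 2.50560 − 3 ≈ -0.4944

-0.4944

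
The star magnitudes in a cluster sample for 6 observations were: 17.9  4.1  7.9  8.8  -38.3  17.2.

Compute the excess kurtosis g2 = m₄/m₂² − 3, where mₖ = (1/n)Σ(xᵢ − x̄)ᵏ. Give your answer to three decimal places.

0.739

x̄ = 2.9333
Σ(xᵢ − x̄)² = 2188.1733 ⇒ m₂ = 364.69556
Σ(xᵢ − x̄)⁴ = 2984037.5398 ⇒ m₄ = 497339.58996
m₂² = 133002.84824
g2 = m₄/m₂² − 3 = 3.73932 − 3 ≈ 0.739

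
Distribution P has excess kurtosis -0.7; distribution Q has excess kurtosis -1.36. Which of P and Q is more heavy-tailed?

Higher excess kurtosis ⇒ heavier tails relative to the normal distribution.
-0.7 vs -1.36: the larger is -0.7, so P has heavier tails.

P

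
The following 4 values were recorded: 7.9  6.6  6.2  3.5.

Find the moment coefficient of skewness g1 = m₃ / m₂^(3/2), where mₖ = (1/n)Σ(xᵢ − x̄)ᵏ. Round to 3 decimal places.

-0.614

x̄ = (7.9 + 6.6 + 6.2 + 3.5) / 4 = 6.0500
deviations (xᵢ − x̄): 1.8500, 0.5500, 0.1500, -2.5500
Σ(xᵢ − x̄)² = 10.2500 ⇒ m₂ = 10.2500/4 = 2.56250
Σ(xᵢ − x̄)³ = -10.0800 ⇒ m₃ = -10.0800/4 = -2.52000
m₂^(3/2) = 2.56250^(1.5) = 4.10200
g1 = m₃ / m₂^(3/2) = -2.52000 / 4.10200 ≈ -0.614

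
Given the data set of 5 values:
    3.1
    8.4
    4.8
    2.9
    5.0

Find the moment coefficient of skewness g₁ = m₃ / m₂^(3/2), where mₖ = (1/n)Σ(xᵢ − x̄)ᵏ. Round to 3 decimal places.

0.846

x̄ = (3.1 + 8.4 + 4.8 + 2.9 + 5.0) / 5 = 4.8400
deviations (xᵢ − x̄): -1.7400, 3.5600, -0.0400, -1.9400, 0.1600
Σ(xᵢ − x̄)² = 19.4920 ⇒ m₂ = 19.4920/5 = 3.89840
Σ(xᵢ − x̄)³ = 32.5526 ⇒ m₃ = 32.5526/5 = 6.51053
m₂^(3/2) = 3.89840^(1.5) = 7.69714
g₁ = m₃ / m₂^(3/2) = 6.51053 / 7.69714 ≈ 0.846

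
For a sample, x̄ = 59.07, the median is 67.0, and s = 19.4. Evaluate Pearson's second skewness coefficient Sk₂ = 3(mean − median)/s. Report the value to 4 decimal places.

-1.2263

Sk₂ = 3(59.07 − 67.0) / 19.4 = 3 × -7.9300 / 19.4
    = -23.7900 / 19.4 ≈ -1.2263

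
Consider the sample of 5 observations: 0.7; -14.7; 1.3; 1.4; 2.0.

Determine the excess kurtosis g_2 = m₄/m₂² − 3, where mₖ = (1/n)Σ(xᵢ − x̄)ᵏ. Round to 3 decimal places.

0.230

x̄ = -1.8600
Σ(xᵢ − x̄)² = 206.9320 ⇒ m₂ = 41.38640
Σ(xᵢ − x̄)⁴ = 27658.2719 ⇒ m₄ = 5531.65438
m₂² = 1712.83410
g_2 = m₄/m₂² − 3 = 3.22953 − 3 ≈ 0.230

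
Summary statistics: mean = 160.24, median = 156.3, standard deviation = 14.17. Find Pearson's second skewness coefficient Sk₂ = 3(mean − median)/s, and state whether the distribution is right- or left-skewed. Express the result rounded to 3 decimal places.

0.834, right-skewed

Sk₂ = 3(160.24 − 156.3) / 14.17 = 3 × 3.9400 / 14.17
    = 11.8200 / 14.17 ≈ 0.834
Sk₂ > 0 ⇒ mean > median ⇒ right-skewed (positive skew).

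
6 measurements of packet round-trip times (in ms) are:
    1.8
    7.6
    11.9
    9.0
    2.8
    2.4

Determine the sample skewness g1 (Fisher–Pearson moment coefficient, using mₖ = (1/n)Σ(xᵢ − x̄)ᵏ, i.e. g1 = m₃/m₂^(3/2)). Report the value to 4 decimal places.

x̄ = (1.8 + 7.6 + 11.9 + 9.0 + 2.8 + 2.4) / 6 = 5.9167
deviations (xᵢ − x̄): -4.1167, 1.6833, 5.9833, 3.0833, -3.1167, -3.5167
Σ(xᵢ − x̄)² = 87.1683 ⇒ m₂ = 87.1683/6 = 14.52806
Σ(xᵢ − x̄)³ = 104.7586 ⇒ m₃ = 104.7586/6 = 17.45976
m₂^(3/2) = 14.52806^(1.5) = 55.37468
g1 = m₃ / m₂^(3/2) = 17.45976 / 55.37468 ≈ 0.3153

0.3153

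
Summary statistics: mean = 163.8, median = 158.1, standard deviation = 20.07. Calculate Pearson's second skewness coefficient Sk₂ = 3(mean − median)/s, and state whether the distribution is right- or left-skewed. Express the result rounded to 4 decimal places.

Sk₂ = 3(163.8 − 158.1) / 20.07 = 3 × 5.7000 / 20.07
    = 17.1000 / 20.07 ≈ 0.8520
Sk₂ > 0 ⇒ mean > median ⇒ right-skewed (positive skew).

0.8520, right-skewed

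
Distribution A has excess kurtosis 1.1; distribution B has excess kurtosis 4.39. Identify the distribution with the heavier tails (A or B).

B

Higher excess kurtosis ⇒ heavier tails relative to the normal distribution.
1.1 vs 4.39: the larger is 4.39, so B has heavier tails.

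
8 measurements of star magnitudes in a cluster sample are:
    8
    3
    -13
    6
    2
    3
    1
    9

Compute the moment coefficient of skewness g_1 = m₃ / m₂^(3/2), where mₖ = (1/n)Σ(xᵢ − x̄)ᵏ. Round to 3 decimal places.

x̄ = (8 + 3 - 13 + 6 + 2 + 3 + 1 + 9) / 8 = 2.3750
deviations (xᵢ − x̄): 5.6250, 0.6250, -15.3750, 3.6250, -0.3750, 0.6250, -1.3750, 6.6250
Σ(xᵢ − x̄)² = 327.8750 ⇒ m₂ = 327.8750/8 = 40.98438
Σ(xᵢ − x̄)³ = -3120.2813 ⇒ m₃ = -3120.2813/8 = -390.03516
m₂^(3/2) = 40.98438^(1.5) = 262.37803
g_1 = m₃ / m₂^(3/2) = -390.03516 / 262.37803 ≈ -1.487

-1.487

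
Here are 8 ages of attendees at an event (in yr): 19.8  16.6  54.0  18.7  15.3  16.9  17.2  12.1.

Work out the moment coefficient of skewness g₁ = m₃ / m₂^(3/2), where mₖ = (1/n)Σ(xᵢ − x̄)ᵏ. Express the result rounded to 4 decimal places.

2.1318

x̄ = (19.8 + 16.6 + 54.0 + 18.7 + 15.3 + 16.9 + 17.2 + 12.1) / 8 = 21.3250
deviations (xᵢ − x̄): -1.5250, -4.7250, 32.6750, -2.6250, -6.0250, -4.4250, -4.1250, -9.2250
Σ(xᵢ − x̄)² = 1257.1950 ⇒ m₂ = 1257.1950/8 = 157.14938
Σ(xᵢ − x̄)³ = 33597.9262 ⇒ m₃ = 33597.9262/8 = 4199.74078
m₂^(3/2) = 157.14938^(1.5) = 1970.01252
g₁ = m₃ / m₂^(3/2) = 4199.74078 / 1970.01252 ≈ 2.1318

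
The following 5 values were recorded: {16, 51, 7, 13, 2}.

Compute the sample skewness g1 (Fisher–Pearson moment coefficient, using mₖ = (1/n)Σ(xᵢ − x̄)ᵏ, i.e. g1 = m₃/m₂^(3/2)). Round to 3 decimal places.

x̄ = (16 + 51 + 7 + 13 + 2) / 5 = 17.8000
deviations (xᵢ − x̄): -1.8000, 33.2000, -10.8000, -4.8000, -15.8000
Σ(xᵢ − x̄)² = 1494.8000 ⇒ m₂ = 1494.8000/5 = 298.96000
Σ(xᵢ − x̄)³ = 31273.9200 ⇒ m₃ = 31273.9200/5 = 6254.78400
m₂^(3/2) = 298.96000^(1.5) = 5169.15586
g1 = m₃ / m₂^(3/2) = 6254.78400 / 5169.15586 ≈ 1.210

1.210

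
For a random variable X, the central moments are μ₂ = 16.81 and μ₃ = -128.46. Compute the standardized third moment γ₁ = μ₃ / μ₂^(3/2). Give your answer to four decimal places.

-1.8639

σ = √μ₂ = √16.81 = 4.10000
σ³ = μ₂^(3/2) = 68.92100
γ₁ = μ₃/σ³ = -128.46 / 68.92100 ≈ -1.8639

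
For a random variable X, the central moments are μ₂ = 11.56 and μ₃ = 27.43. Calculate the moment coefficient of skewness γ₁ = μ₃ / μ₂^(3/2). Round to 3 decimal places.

σ = √μ₂ = √11.56 = 3.40000
σ³ = μ₂^(3/2) = 39.30400
γ₁ = μ₃/σ³ = 27.43 / 39.30400 ≈ 0.698

0.698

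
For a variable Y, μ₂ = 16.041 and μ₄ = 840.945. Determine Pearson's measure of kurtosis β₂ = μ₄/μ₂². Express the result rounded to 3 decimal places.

μ₂² = 16.041² = 257.31368
μ₄/μ₂² = 840.945 / 257.31368 = 3.26817
β₂ ≈ 3.268

3.268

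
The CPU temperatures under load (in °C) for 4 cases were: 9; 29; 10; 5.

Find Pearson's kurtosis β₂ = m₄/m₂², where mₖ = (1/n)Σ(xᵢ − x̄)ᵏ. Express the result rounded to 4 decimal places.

2.2416

x̄ = 13.2500
Σ(xᵢ − x̄)² = 344.7500 ⇒ m₂ = 86.18750
Σ(xᵢ − x̄)⁴ = 66605.3281 ⇒ m₄ = 16651.33203
m₂² = 7428.28516
β₂ = m₄/m₂² = 16651.33203 / 7428.28516 ≈ 2.2416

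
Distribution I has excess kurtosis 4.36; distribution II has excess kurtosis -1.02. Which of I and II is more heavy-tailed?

Higher excess kurtosis ⇒ heavier tails relative to the normal distribution.
4.36 vs -1.02: the larger is 4.36, so I has heavier tails. (I is leptokurtic — heavier-than-normal tails; the other is platykurtic.)

I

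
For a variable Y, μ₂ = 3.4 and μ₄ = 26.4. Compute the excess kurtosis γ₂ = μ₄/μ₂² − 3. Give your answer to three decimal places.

μ₂² = 3.4² = 11.56000
μ₄/μ₂² = 26.4 / 11.56000 = 2.28374
γ₂ = 2.28374 − 3 ≈ -0.716

-0.716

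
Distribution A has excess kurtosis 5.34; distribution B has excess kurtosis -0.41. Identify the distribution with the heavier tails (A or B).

A

Higher excess kurtosis ⇒ heavier tails relative to the normal distribution.
5.34 vs -0.41: the larger is 5.34, so A has heavier tails. (A is leptokurtic — heavier-than-normal tails; the other is platykurtic.)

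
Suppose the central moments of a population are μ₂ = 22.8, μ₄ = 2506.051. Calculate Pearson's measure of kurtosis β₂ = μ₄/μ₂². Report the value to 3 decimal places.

μ₂² = 22.8² = 519.84000
μ₄/μ₂² = 2506.051 / 519.84000 = 4.82081
β₂ ≈ 4.821

4.821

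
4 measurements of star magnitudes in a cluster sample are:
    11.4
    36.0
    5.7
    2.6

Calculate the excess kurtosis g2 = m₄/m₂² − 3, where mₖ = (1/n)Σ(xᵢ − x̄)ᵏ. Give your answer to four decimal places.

x̄ = 13.9250
Σ(xᵢ − x̄)² = 689.5875 ⇒ m₂ = 172.39688
Σ(xᵢ − x̄)⁴ = 258533.5332 ⇒ m₄ = 64633.38329
m₂² = 29720.68251
g2 = m₄/m₂² − 3 = 2.17469 − 3 ≈ -0.8253

-0.8253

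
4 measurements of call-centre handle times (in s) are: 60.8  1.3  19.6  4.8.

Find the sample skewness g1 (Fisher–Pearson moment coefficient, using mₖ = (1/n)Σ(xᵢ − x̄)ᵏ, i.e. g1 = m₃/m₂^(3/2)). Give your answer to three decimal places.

x̄ = (60.8 + 1.3 + 19.6 + 4.8) / 4 = 21.6250
deviations (xᵢ − x̄): 39.1750, -20.3250, -2.0250, -16.8250
Σ(xᵢ − x̄)² = 2234.9675 ⇒ m₂ = 2234.9675/4 = 558.74187
Σ(xᵢ − x̄)³ = 46953.6064 ⇒ m₃ = 46953.6064/4 = 11738.40159
m₂^(3/2) = 558.74187^(1.5) = 13207.38480
g1 = m₃ / m₂^(3/2) = 11738.40159 / 13207.38480 ≈ 0.889

0.889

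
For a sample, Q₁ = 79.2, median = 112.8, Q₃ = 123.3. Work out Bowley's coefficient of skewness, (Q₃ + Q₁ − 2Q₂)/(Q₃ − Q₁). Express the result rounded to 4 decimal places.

numerator: Q₃ + Q₁ − 2Q₂ = 123.3 + 79.2 − 2×112.8 = -23.1000
denominator: Q₃ − Q₁ = 123.3 − 79.2 = 44.1000
Bowley skewness = -23.1000 / 44.1000 ≈ -0.5238

-0.5238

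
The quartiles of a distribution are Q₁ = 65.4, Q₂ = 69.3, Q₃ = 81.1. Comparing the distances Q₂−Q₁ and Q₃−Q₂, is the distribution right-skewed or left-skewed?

right-skewed

Q₂ − Q₁ = 3.9;  Q₃ − Q₂ = 11.8
Q₃ − Q₂ > Q₂ − Q₁ ⇒ the upper half is more spread out ⇒ right-skewed.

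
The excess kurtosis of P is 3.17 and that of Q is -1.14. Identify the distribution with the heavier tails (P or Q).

Higher excess kurtosis ⇒ heavier tails relative to the normal distribution.
3.17 vs -1.14: the larger is 3.17, so P has heavier tails. (P is leptokurtic — heavier-than-normal tails; the other is platykurtic.)

P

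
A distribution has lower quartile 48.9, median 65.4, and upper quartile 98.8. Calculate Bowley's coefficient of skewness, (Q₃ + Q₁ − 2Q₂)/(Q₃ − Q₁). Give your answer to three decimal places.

0.339

numerator: Q₃ + Q₁ − 2Q₂ = 98.8 + 48.9 − 2×65.4 = 16.9000
denominator: Q₃ − Q₁ = 98.8 − 48.9 = 49.9000
Bowley skewness = 16.9000 / 49.9000 ≈ 0.339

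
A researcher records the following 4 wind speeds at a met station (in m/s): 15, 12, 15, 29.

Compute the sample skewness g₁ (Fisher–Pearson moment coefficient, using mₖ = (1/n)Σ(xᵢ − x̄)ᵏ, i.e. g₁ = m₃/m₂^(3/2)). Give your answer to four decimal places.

1.0321

x̄ = (15 + 12 + 15 + 29) / 4 = 17.7500
deviations (xᵢ − x̄): -2.7500, -5.7500, -2.7500, 11.2500
Σ(xᵢ − x̄)² = 174.7500 ⇒ m₂ = 174.7500/4 = 43.68750
Σ(xᵢ − x̄)³ = 1192.1250 ⇒ m₃ = 1192.1250/4 = 298.03125
m₂^(3/2) = 43.68750^(1.5) = 288.75917
g₁ = m₃ / m₂^(3/2) = 298.03125 / 288.75917 ≈ 1.0321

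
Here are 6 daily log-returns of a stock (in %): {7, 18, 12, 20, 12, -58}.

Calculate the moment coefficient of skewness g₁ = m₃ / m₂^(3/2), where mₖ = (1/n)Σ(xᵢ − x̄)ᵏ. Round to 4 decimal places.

-1.6904

x̄ = (7 + 18 + 12 + 20 + 12 - 58) / 6 = 1.8333
deviations (xᵢ − x̄): 5.1667, 16.1667, 10.1667, 18.1667, 10.1667, -59.8333
Σ(xᵢ − x̄)² = 4404.8333 ⇒ m₂ = 4404.8333/6 = 734.13889
Σ(xᵢ − x̄)³ = -201744.5556 ⇒ m₃ = -201744.5556/6 = -33624.09259
m₂^(3/2) = 734.13889^(1.5) = 19891.49135
g₁ = m₃ / m₂^(3/2) = -33624.09259 / 19891.49135 ≈ -1.6904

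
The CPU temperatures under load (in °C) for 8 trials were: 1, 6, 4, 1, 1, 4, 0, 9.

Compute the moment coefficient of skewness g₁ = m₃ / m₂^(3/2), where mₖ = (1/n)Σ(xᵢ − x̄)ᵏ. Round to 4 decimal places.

0.7306

x̄ = (1 + 6 + 4 + 1 + 1 + 4 + 0 + 9) / 8 = 3.2500
deviations (xᵢ − x̄): -2.2500, 2.7500, 0.7500, -2.2500, -2.2500, 0.7500, -3.2500, 5.7500
Σ(xᵢ − x̄)² = 67.5000 ⇒ m₂ = 67.5000/8 = 8.43750
Σ(xᵢ − x̄)³ = 143.2500 ⇒ m₃ = 143.2500/8 = 17.90625
m₂^(3/2) = 8.43750^(1.5) = 24.50872
g₁ = m₃ / m₂^(3/2) = 17.90625 / 24.50872 ≈ 0.7306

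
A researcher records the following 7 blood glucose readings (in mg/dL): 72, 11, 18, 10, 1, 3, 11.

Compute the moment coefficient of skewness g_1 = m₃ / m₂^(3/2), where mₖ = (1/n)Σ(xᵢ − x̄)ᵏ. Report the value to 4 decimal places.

x̄ = (72 + 11 + 18 + 10 + 1 + 3 + 11) / 7 = 18.0000
deviations (xᵢ − x̄): 54.0000, -7.0000, 0.0000, -8.0000, -17.0000, -15.0000, -7.0000
Σ(xᵢ − x̄)² = 3592.0000 ⇒ m₂ = 3592.0000/7 = 513.14286
Σ(xᵢ − x̄)³ = 147978.0000 ⇒ m₃ = 147978.0000/7 = 21139.71429
m₂^(3/2) = 513.14286^(1.5) = 11624.04900
g_1 = m₃ / m₂^(3/2) = 21139.71429 / 11624.04900 ≈ 1.8186

1.8186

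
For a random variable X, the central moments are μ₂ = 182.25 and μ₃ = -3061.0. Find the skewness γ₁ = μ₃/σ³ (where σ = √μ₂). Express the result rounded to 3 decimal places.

-1.244

σ = √μ₂ = √182.25 = 13.50000
σ³ = μ₂^(3/2) = 2460.37500
γ₁ = μ₃/σ³ = -3061.0 / 2460.37500 ≈ -1.244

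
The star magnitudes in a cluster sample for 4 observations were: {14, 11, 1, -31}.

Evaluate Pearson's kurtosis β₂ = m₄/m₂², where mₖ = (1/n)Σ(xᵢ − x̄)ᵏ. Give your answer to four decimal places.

x̄ = -1.2500
Σ(xᵢ − x̄)² = 1272.7500 ⇒ m₂ = 318.18750
Σ(xᵢ − x̄)⁴ = 859965.3281 ⇒ m₄ = 214991.33203
m₂² = 101243.28516
β₂ = m₄/m₂² = 214991.33203 / 101243.28516 ≈ 2.1235

2.1235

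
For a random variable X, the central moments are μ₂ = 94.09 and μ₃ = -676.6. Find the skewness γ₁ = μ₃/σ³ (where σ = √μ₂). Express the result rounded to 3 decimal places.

σ = √μ₂ = √94.09 = 9.70000
σ³ = μ₂^(3/2) = 912.67300
γ₁ = μ₃/σ³ = -676.6 / 912.67300 ≈ -0.741

-0.741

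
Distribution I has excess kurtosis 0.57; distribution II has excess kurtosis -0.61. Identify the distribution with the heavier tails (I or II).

Higher excess kurtosis ⇒ heavier tails relative to the normal distribution.
0.57 vs -0.61: the larger is 0.57, so I has heavier tails. (I is leptokurtic — heavier-than-normal tails; the other is platykurtic.)

I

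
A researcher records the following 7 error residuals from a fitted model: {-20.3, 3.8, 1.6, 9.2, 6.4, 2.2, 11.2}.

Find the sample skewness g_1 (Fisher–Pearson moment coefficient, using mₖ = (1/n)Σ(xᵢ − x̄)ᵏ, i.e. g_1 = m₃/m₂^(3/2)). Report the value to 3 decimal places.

x̄ = (-20.3 + 3.8 + 1.6 + 9.2 + 6.4 + 2.2 + 11.2) / 7 = 2.0143
deviations (xᵢ − x̄): -22.3143, 1.7857, -0.4143, 7.1857, 4.3857, 0.1857, 9.1857
Σ(xᵢ − x̄)² = 656.5686 ⇒ m₂ = 656.5686/7 = 93.79551
Σ(xᵢ − x̄)³ = -9874.8097 ⇒ m₃ = -9874.8097/7 = -1410.68710
m₂^(3/2) = 93.79551^(1.5) = 908.39153
g_1 = m₃ / m₂^(3/2) = -1410.68710 / 908.39153 ≈ -1.553

-1.553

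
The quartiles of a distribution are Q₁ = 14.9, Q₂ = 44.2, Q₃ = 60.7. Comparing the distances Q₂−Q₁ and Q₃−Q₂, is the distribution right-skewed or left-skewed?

left-skewed

Q₂ − Q₁ = 29.3;  Q₃ − Q₂ = 16.5
Q₂ − Q₁ > Q₃ − Q₂ ⇒ the lower half is more spread out ⇒ left-skewed.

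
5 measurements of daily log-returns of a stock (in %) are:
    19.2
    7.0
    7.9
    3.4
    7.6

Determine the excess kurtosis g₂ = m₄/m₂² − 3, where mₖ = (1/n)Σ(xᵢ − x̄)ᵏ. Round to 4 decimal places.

-0.1072

x̄ = 9.0200
Σ(xᵢ − x̄)² = 142.5680 ⇒ m₂ = 28.51360
Σ(xᵢ − x̄)⁴ = 11759.5377 ⇒ m₄ = 2351.90754
m₂² = 813.02538
g₂ = m₄/m₂² − 3 = 2.89278 − 3 ≈ -0.1072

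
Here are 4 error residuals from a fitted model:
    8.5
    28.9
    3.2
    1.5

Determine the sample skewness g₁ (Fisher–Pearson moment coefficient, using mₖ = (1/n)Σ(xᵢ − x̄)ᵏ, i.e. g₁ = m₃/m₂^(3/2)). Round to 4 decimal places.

x̄ = (8.5 + 28.9 + 3.2 + 1.5) / 4 = 10.5250
deviations (xᵢ − x̄): -2.0250, 18.3750, -7.3250, -9.0250
Σ(xᵢ − x̄)² = 476.8475 ⇒ m₂ = 476.8475/4 = 119.21188
Σ(xᵢ − x̄)³ = 5067.7234 ⇒ m₃ = 5067.7234/4 = 1266.93084
m₂^(3/2) = 119.21188^(1.5) = 1301.60521
g₁ = m₃ / m₂^(3/2) = 1266.93084 / 1301.60521 ≈ 0.9734

0.9734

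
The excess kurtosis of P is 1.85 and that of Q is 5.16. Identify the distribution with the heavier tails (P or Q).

Higher excess kurtosis ⇒ heavier tails relative to the normal distribution.
1.85 vs 5.16: the larger is 5.16, so Q has heavier tails.

Q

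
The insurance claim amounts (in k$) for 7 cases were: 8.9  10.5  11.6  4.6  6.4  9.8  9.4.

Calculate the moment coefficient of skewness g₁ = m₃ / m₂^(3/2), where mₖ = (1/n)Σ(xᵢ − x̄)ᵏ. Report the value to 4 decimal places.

-0.6729

x̄ = (8.9 + 10.5 + 11.6 + 4.6 + 6.4 + 9.8 + 9.4) / 7 = 8.7429
deviations (xᵢ − x̄): 0.1571, 1.7571, 2.8571, -4.1429, -2.3429, 1.0571, 0.6571
Σ(xᵢ − x̄)² = 35.4771 ⇒ m₂ = 35.4771/7 = 5.06816
Σ(xᵢ − x̄)³ = -53.7469 ⇒ m₃ = -53.7469/7 = -7.67813
m₂^(3/2) = 5.06816^(1.5) = 11.40974
g₁ = m₃ / m₂^(3/2) = -7.67813 / 11.40974 ≈ -0.6729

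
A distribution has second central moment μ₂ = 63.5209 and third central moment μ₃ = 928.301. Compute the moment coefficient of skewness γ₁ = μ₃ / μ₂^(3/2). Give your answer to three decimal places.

σ = √μ₂ = √63.5209 = 7.97000
σ³ = μ₂^(3/2) = 506.26157
γ₁ = μ₃/σ³ = 928.301 / 506.26157 ≈ 1.834

1.834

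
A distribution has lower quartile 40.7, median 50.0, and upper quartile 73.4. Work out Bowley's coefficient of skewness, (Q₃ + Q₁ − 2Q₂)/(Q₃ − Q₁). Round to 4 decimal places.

numerator: Q₃ + Q₁ − 2Q₂ = 73.4 + 40.7 − 2×50.0 = 14.1000
denominator: Q₃ − Q₁ = 73.4 − 40.7 = 32.7000
Bowley skewness = 14.1000 / 32.7000 ≈ 0.4312

0.4312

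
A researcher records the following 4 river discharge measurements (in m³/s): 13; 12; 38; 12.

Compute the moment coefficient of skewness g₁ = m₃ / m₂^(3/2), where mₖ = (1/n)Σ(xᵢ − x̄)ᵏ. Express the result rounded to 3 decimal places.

x̄ = (13 + 12 + 38 + 12) / 4 = 18.7500
deviations (xᵢ − x̄): -5.7500, -6.7500, 19.2500, -6.7500
Σ(xᵢ − x̄)² = 494.7500 ⇒ m₂ = 494.7500/4 = 123.68750
Σ(xᵢ − x̄)³ = 6328.1250 ⇒ m₃ = 6328.1250/4 = 1582.03125
m₂^(3/2) = 123.68750^(1.5) = 1375.58907
g₁ = m₃ / m₂^(3/2) = 1582.03125 / 1375.58907 ≈ 1.150

1.150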